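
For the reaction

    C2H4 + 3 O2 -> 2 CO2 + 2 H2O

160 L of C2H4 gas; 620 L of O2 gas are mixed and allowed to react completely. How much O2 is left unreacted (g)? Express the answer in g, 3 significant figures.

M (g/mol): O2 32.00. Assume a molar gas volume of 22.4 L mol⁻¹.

200 g

n(C2H4) = 160.0 / 22.4 = 7.143 mol
n(O2) = 620.0 / 22.4 = 27.68 mol
n/ν for C2H4 = 7.143/1 = 7.143
n/ν for O2 = 27.68/3 = 9.227
Smallest n/ν is C2H4 → limiting reagent.
O2 consumed = (3/1) × 7.143 = 21.43 mol
O2 remaining = 27.68 − 21.43 = 6.250 mol
mass = 6.250 × 32.00 = 200.0 g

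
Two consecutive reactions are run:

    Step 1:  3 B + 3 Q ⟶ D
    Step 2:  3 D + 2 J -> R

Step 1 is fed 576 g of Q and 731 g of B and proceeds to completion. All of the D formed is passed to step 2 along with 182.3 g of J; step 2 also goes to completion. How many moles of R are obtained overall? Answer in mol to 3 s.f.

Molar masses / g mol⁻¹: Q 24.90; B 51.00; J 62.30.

Step 1:
n(Q) = 576.0 / 24.90 = 23.13 mol
n(B) = 731.0 / 51.00 = 14.33 mol
n/ν for Q = 23.13/3 = 7.710
n/ν for B = 14.33/3 = 4.777
Smallest n/ν is B → limiting reagent.
n(D) produced = (1/3) × 14.33 = 4.777 mol
Step 2:
n(D) available = 4.777 mol
n(J) = 182.3 / 62.30 = 2.926 mol
n/ν for D = 4.777/3 = 1.592
n/ν for J = 2.926/2 = 1.463
Smallest n/ν is J → limiting reagent.
n(R) = (1/2) × 2.926 = 1.463 mol

1.46 mol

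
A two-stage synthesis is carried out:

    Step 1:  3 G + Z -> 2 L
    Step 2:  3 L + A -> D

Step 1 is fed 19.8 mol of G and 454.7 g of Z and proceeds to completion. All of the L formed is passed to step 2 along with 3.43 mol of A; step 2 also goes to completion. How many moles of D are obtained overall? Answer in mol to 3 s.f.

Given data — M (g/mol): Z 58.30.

Step 1:
n(G) = 19.80 mol
n(Z) = 454.7 / 58.30 = 7.799 mol
n/ν for G = 19.80/3 = 6.600
n/ν for Z = 7.799/1 = 7.799
Smallest n/ν is G → limiting reagent.
n(L) produced = (2/3) × 19.80 = 13.20 mol
Step 2:
n(L) available = 13.20 mol
n(A) = 3.430 mol
n/ν for L = 13.20/3 = 4.400
n/ν for A = 3.430/1 = 3.430
Smallest n/ν is A → limiting reagent.
n(D) = (1/1) × 3.430 = 3.430 mol

3.43 mol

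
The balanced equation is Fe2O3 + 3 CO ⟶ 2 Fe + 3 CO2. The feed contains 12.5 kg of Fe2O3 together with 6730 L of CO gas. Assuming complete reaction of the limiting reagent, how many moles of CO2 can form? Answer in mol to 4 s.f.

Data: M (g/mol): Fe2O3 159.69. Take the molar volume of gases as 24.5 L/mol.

234.8 mol

n(Fe2O3) = 12.50×1000 / 159.69 = 78.28 mol
n(CO) = 6730 / 24.5 = 274.7 mol
n/ν → Fe2O3: 78.28, CO: 91.57; Fe2O3 is limiting.
n(CO2) = (3/1) × 78.28 = 234.8 mol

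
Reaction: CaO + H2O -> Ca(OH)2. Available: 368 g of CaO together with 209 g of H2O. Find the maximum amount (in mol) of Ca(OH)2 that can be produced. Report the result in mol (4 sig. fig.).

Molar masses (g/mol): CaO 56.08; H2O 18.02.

6.562 mol

n(CaO) = 368.0 / 56.08 = 6.562 mol
n(H2O) = 209.0 / 18.02 = 11.60 mol
n/ν → CaO: 6.562, H2O: 11.60; CaO is limiting.
n(Ca(OH)2) = (1/1) × 6.562 = 6.562 mol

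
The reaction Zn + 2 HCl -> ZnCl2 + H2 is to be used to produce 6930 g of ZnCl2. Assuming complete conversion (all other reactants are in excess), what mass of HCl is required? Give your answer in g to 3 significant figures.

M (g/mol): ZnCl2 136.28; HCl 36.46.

3710 g

n(ZnCl2) = 6930 / 136.28 = 50.85 mol
n(HCl) = (2/1) × 50.85 = 101.7 mol
mass = 101.7 × 36.46 = 3708 g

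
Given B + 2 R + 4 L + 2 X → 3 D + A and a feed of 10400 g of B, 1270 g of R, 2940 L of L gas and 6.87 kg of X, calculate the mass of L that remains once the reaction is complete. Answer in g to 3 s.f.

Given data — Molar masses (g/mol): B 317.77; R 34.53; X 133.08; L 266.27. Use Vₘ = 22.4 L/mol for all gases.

n(B) = 10400 / 317.77 = 32.73 mol
n(R) = 1270 / 34.53 = 36.78 mol
n(L) = 2940 / 22.4 = 131.3 mol
n(X) = 6.870×1000 / 133.08 = 51.62 mol
n/ν for B = 32.73/1 = 32.73
n/ν for R = 36.78/2 = 18.39
n/ν for L = 131.3/4 = 32.83
n/ν for X = 51.62/2 = 25.81
Smallest n/ν is R → limiting reagent.
L consumed = (4/2) × 36.78 = 73.56 mol
L remaining = 131.3 − 73.56 = 57.74 mol
mass = 57.74 × 266.27 = 15370 g

15400 g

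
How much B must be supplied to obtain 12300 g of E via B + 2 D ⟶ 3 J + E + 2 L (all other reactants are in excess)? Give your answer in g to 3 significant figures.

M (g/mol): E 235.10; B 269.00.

n(E) = 12300 / 235.10 = 52.32 mol
n(B) = (1/1) × 52.32 = 52.32 mol
mass = 52.32 × 269.00 = 14070 g

14100 g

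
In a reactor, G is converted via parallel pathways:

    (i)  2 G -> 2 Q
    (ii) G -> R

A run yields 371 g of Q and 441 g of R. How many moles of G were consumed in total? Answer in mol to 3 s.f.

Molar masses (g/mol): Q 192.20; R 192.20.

n(Q) = 371 / 192.20 = 1.930 mol
n(R) = 441 / 192.20 = 2.294 mol
n(G) via (i) = (2/2)×1.930 = 1.930 mol
n(G) via (ii) = (1/1)×2.294 = 2.294 mol
total n(G) = 1.930 + 2.294 = 4.224 mol

4.22 mol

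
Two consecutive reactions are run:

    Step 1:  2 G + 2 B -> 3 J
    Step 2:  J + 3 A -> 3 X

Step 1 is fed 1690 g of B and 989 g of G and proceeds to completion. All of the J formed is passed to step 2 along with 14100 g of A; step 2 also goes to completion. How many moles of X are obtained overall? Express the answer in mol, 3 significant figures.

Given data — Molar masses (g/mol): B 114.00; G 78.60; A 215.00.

56.6 mol

Step 1:
n(B) = 1690 / 114.00 = 14.82 mol
n(G) = 989.0 / 78.60 = 12.58 mol
n/ν for B = 14.82/2 = 7.410
n/ν for G = 12.58/2 = 6.290
Smallest n/ν is G → limiting reagent.
n(J) produced = (3/2) × 12.58 = 18.87 mol
Step 2:
n(J) available = 18.87 mol
n(A) = 14100 / 215.00 = 65.58 mol
n/ν for J = 18.87/1 = 18.87
n/ν for A = 65.58/3 = 21.86
Smallest n/ν is J → limiting reagent.
n(X) = (3/1) × 18.87 = 56.61 mol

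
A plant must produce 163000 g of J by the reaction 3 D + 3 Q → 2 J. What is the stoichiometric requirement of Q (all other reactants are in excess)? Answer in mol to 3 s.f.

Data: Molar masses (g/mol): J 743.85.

n(J) = 163000 / 743.85 = 219.1 mol
n(Q) = (3/2) × 219.1 = 328.7 mol

329 mol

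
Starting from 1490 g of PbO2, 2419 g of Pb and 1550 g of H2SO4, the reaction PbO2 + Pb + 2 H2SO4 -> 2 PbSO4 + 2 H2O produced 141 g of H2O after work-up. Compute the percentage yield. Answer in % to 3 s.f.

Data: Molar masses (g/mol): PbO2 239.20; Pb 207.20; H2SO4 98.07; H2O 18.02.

62.8 %

n(PbO2) = 1490 / 239.20 = 6.229 mol
n(Pb) = 2419 / 207.20 = 11.67 mol
n(H2SO4) = 1550 / 98.07 = 15.81 mol
n/ν for PbO2 = 6.229/1 = 6.229
n/ν for Pb = 11.67/1 = 11.67
n/ν for H2SO4 = 15.81/2 = 7.905
Smallest n/ν is PbO2 → limiting reagent.
theoretical n(H2O) = (2/1) × 6.229 = 12.46 mol → 224.5 g
% yield = 141 / 224.5 × 100 = 62.81 %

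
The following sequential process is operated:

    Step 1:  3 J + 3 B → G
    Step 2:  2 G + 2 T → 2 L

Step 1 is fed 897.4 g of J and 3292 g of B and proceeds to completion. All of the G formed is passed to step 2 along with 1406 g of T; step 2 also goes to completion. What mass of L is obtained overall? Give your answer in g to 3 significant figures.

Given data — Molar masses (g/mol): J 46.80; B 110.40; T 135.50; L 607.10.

3880 g

Step 1:
n(J) = 897.4 / 46.80 = 19.18 mol
n(B) = 3292 / 110.40 = 29.82 mol
n/ν for J = 19.18/3 = 6.393
n/ν for B = 29.82/3 = 9.940
Smallest n/ν is J → limiting reagent.
n(G) produced = (1/3) × 19.18 = 6.393 mol
Step 2:
n(G) available = 6.393 mol
n(T) = 1406 / 135.50 = 10.38 mol
n/ν for G = 6.393/2 = 3.197
n/ν for T = 10.38/2 = 5.190
Smallest n/ν is G → limiting reagent.
n(L) = (2/2) × 6.393 = 6.393 mol
mass = 6.393 × 607.10 = 3881 g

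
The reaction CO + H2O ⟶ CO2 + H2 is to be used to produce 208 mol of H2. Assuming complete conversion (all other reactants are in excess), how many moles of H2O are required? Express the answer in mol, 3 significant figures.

n(H2) = 208.0 mol
n(H2O) = (1/1) × 208.0 = 208.0 mol

208 mol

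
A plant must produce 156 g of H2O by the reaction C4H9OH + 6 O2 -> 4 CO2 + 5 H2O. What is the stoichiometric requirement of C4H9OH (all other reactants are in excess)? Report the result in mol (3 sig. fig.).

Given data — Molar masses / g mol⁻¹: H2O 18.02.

1.73 mol

n(H2O) = 156 / 18.02 = 8.657 mol
n(C4H9OH) = (1/5) × 8.657 = 1.731 mol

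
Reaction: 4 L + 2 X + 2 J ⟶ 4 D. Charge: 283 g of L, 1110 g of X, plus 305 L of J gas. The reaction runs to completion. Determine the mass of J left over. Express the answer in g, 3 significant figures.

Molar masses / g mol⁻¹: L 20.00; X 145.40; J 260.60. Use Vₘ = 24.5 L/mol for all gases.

n(L) = 283.0 / 20.00 = 14.15 mol
n(X) = 1110 / 145.40 = 7.634 mol
n(J) = 305.0 / 24.5 = 12.45 mol
n/ν for L = 14.15/4 = 3.538
n/ν for X = 7.634/2 = 3.817
n/ν for J = 12.45/2 = 6.225
Smallest n/ν is L → limiting reagent.
J consumed = (2/4) × 14.15 = 7.075 mol
J remaining = 12.45 − 7.075 = 5.375 mol
mass = 5.375 × 260.60 = 1401 g

1400 g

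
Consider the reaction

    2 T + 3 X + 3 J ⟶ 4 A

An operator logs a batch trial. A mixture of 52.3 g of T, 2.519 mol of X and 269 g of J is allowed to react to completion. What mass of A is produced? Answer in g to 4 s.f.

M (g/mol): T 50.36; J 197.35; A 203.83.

370.4 g

n(T) = 52.30 / 50.36 = 1.039 mol
n(X) = 2.519 mol
n(J) = 269.0 / 197.35 = 1.363 mol
n/ν for T = 1.039/2 = 0.5195
n/ν for X = 2.519/3 = 0.8397
n/ν for J = 1.363/3 = 0.4543
Smallest n/ν is J → limiting reagent.
n(A) = (4/3) × 1.363 = 1.817 mol
mass = 1.817 × 203.83 = 370.4 g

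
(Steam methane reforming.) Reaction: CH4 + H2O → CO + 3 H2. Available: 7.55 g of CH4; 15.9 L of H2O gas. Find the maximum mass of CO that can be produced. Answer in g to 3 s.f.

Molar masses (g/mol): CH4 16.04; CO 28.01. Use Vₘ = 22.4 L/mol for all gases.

n(CH4) = 7.550 / 16.04 = 0.4707 mol
n(H2O) = 15.90 / 22.4 = 0.7098 mol
n/ν for CH4 = 0.4707/1 = 0.4707
n/ν for H2O = 0.7098/1 = 0.7098
Smallest n/ν is CH4 → limiting reagent.
n(CO) = (1/1) × 0.4707 = 0.4707 mol
mass = 0.4707 × 28.01 = 13.18 g

13.2 g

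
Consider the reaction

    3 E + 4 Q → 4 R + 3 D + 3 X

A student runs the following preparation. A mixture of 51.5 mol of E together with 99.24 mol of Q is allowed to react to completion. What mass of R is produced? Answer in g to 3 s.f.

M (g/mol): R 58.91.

n(E) = 51.50 mol
n(Q) = 99.24 mol
n/ν for E = 51.50/3 = 17.17
n/ν for Q = 99.24/4 = 24.81
Smallest n/ν is E → limiting reagent.
n(R) = (4/3) × 51.50 = 68.67 mol
mass = 68.67 × 58.91 = 4045 g

4050 g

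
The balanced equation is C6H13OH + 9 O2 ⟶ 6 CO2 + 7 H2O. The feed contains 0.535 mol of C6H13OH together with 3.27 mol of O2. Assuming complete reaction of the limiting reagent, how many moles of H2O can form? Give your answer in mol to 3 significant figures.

2.54 mol

n(C6H13OH) = 0.5350 mol
n(O2) = 3.270 mol
n/ν → C6H13OH: 0.5350, O2: 0.3633; O2 is limiting.
n(H2O) = (7/9) × 3.270 = 2.543 mol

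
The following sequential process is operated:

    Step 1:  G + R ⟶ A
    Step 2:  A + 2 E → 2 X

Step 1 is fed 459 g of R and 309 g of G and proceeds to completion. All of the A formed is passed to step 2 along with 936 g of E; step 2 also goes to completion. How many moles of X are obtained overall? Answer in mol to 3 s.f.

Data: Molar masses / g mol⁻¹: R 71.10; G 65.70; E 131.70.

Step 1:
n(R) = 459.0 / 71.10 = 6.456 mol
n(G) = 309.0 / 65.70 = 4.703 mol
n/ν for R = 6.456/1 = 6.456
n/ν for G = 4.703/1 = 4.703
Smallest n/ν is G → limiting reagent.
n(A) produced = (1/1) × 4.703 = 4.703 mol
Step 2:
n(A) available = 4.703 mol
n(E) = 936.0 / 131.70 = 7.107 mol
n/ν for A = 4.703/1 = 4.703
n/ν for E = 7.107/2 = 3.554
Smallest n/ν is E → limiting reagent.
n(X) = (2/2) × 7.107 = 7.107 mol

7.11 mol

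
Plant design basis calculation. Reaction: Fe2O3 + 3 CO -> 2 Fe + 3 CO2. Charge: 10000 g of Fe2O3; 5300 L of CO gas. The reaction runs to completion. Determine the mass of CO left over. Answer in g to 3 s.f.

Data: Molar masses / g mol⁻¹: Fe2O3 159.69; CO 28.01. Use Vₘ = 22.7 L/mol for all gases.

1280 g

n(Fe2O3) = 10000 / 159.69 = 62.62 mol
n(CO) = 5300 / 22.7 = 233.5 mol
n/ν → Fe2O3: 62.62, CO: 77.83; Fe2O3 is limiting.
CO consumed = (3/1) × 62.62 = 187.9 mol
CO remaining = 233.5 − 187.9 = 45.60 mol
mass = 45.60 × 28.01 = 1277 g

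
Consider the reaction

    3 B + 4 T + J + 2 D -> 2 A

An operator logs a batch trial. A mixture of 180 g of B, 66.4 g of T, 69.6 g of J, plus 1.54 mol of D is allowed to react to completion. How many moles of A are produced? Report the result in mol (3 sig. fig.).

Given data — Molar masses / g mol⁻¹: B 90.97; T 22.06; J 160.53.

0.867 mol

n(B) = 180.0 / 90.97 = 1.979 mol
n(T) = 66.40 / 22.06 = 3.010 mol
n(J) = 69.60 / 160.53 = 0.4336 mol
n(D) = 1.540 mol
n/ν for B = 1.979/3 = 0.6597
n/ν for T = 3.010/4 = 0.7525
n/ν for J = 0.4336/1 = 0.4336
n/ν for D = 1.540/2 = 0.7700
Smallest n/ν is J → limiting reagent.
n(A) = (2/1) × 0.4336 = 0.8672 mol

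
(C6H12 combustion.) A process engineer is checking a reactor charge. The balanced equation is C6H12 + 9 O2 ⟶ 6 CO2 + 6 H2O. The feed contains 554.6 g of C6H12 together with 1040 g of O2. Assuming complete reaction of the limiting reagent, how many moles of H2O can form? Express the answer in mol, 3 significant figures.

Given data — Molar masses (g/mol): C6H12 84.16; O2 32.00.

n(C6H12) = 554.6 / 84.16 = 6.590 mol
n(O2) = 1040 / 32.00 = 32.50 mol
n/ν → C6H12: 6.590, O2: 3.611; O2 is limiting.
n(H2O) = (6/9) × 32.50 = 21.67 mol

21.7 mol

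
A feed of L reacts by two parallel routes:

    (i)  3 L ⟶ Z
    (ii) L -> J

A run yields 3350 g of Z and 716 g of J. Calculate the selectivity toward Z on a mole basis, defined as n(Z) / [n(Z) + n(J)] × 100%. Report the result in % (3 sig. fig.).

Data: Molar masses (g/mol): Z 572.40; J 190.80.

60.9 %

n(Z) = 3350 / 572.40 = 5.853 mol
n(J) = 716 / 190.80 = 3.753 mol
selectivity = 5.853/(5.853+3.753) × 100 = 60.93 %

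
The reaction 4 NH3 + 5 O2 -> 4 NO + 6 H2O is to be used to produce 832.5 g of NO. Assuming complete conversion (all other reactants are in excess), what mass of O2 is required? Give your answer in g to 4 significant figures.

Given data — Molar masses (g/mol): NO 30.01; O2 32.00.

n(NO) = 832.5 / 30.01 = 27.74 mol
n(O2) = (5/4) × 27.74 = 34.68 mol
mass = 34.68 × 32.00 = 1110 g

1110 g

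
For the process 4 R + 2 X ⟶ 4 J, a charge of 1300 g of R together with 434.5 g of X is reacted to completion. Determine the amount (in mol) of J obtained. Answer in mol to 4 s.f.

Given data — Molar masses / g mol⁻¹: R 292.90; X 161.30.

4.438 mol

n(R) = 1300 / 292.90 = 4.438 mol
n(X) = 434.5 / 161.30 = 2.694 mol
n/ν for R = 4.438/4 = 1.110
n/ν for X = 2.694/2 = 1.347
Smallest n/ν is R → limiting reagent.
n(J) = (4/4) × 4.438 = 4.438 mol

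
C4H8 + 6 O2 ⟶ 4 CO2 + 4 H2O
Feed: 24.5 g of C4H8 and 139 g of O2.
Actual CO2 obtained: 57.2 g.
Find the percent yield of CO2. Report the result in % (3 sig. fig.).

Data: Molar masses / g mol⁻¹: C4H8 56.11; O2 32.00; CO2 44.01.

74.4 %

n(C4H8) = 24.50 / 56.11 = 0.4366 mol
n(O2) = 139.0 / 32.00 = 4.344 mol
n/ν → C4H8: 0.4366, O2: 0.7240; C4H8 is limiting.
theoretical n(CO2) = (4/1) × 0.4366 = 1.746 mol → 76.84 g
% yield = 57.2 / 76.84 × 100 = 74.44 %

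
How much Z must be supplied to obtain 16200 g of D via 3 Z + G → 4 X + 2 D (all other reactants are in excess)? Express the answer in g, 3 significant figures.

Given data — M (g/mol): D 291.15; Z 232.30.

n(D) = 16200 / 291.15 = 55.64 mol
n(Z) = (3/2) × 55.64 = 83.46 mol
mass = 83.46 × 232.30 = 19390 g

19400 g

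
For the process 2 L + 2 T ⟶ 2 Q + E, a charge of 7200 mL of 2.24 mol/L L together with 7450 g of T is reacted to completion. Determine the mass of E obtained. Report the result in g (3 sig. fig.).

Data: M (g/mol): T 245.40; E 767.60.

n(L) = 2.24 × 7200/1000 = 16.13 mol
n(T) = 7450 / 245.40 = 30.36 mol
n/ν → L: 8.065, T: 15.18; L is limiting.
n(E) = (1/2) × 16.13 = 8.065 mol
mass = 8.065 × 767.60 = 6191 g

6190 g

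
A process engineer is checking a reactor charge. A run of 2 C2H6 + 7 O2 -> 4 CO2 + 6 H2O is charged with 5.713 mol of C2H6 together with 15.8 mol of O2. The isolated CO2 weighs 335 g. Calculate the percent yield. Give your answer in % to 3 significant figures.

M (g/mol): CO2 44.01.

84.3 %

n(C2H6) = 5.713 mol
n(O2) = 15.80 mol
n/ν for C2H6 = 5.713/2 = 2.857
n/ν for O2 = 15.80/7 = 2.257
Smallest n/ν is O2 → limiting reagent.
theoretical n(CO2) = (4/7) × 15.80 = 9.029 mol → 397.4 g
% yield = 335 / 397.4 × 100 = 84.30 %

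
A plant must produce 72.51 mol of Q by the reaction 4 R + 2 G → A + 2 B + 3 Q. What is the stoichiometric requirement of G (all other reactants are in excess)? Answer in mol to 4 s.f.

48.34 mol

n(Q) = 72.51 mol
n(G) = (2/3) × 72.51 = 48.34 mol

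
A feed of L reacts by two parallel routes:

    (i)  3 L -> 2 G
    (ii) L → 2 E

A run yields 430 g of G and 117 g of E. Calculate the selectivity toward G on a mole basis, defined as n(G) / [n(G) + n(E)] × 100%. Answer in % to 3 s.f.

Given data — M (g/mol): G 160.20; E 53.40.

n(G) = 430 / 160.20 = 2.684 mol
n(E) = 117 / 53.40 = 2.191 mol
selectivity = 2.684/(2.684+2.191) × 100 = 55.06 %

55.1 %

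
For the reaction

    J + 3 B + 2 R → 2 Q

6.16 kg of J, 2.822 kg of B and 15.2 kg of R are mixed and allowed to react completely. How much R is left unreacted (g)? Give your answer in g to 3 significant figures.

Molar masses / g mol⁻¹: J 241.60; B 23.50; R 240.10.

2960 g

n(J) = 6.160×1000 / 241.60 = 25.50 mol
n(B) = 2.822×1000 / 23.50 = 120.1 mol
n(R) = 15.20×1000 / 240.10 = 63.31 mol
n/ν → J: 25.50, B: 40.03, R: 31.66; J is limiting.
R consumed = (2/1) × 25.50 = 51.00 mol
R remaining = 63.31 − 51.00 = 12.31 mol
mass = 12.31 × 240.10 = 2956 g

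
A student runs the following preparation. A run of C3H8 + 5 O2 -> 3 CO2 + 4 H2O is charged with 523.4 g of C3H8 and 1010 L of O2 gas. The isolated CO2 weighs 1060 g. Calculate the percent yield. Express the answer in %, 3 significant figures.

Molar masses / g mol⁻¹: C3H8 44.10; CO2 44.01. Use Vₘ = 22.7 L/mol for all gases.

90.2 %

n(C3H8) = 523.4 / 44.10 = 11.87 mol
n(O2) = 1010 / 22.7 = 44.49 mol
n/ν for C3H8 = 11.87/1 = 11.87
n/ν for O2 = 44.49/5 = 8.898
Smallest n/ν is O2 → limiting reagent.
theoretical n(CO2) = (3/5) × 44.49 = 26.69 mol → 1175 g
% yield = 1060 / 1175 × 100 = 90.21 %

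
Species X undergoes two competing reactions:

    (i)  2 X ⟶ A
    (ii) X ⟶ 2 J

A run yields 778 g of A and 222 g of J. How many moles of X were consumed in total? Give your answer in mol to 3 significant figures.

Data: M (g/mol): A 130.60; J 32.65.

n(A) = 778 / 130.60 = 5.957 mol
n(J) = 222 / 32.65 = 6.799 mol
n(X) via (i) = (2/1)×5.957 = 11.91 mol
n(X) via (ii) = (1/2)×6.799 = 3.400 mol
total n(X) = 11.91 + 3.400 = 15.31 mol

15.3 mol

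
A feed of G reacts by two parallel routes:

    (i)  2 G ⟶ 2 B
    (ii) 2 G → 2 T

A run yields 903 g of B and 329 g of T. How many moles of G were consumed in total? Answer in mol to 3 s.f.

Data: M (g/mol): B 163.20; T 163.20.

n(B) = 903 / 163.20 = 5.533 mol
n(T) = 329 / 163.20 = 2.016 mol
n(G) via (i) = (2/2)×5.533 = 5.533 mol
n(G) via (ii) = (2/2)×2.016 = 2.016 mol
total n(G) = 5.533 + 2.016 = 7.549 mol

7.55 mol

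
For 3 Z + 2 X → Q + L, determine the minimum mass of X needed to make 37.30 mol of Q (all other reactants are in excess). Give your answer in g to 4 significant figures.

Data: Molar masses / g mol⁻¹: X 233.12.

n(Q) = 37.30 mol
n(X) = (2/1) × 37.30 = 74.60 mol
mass = 74.60 × 233.12 = 17390 g

17390 g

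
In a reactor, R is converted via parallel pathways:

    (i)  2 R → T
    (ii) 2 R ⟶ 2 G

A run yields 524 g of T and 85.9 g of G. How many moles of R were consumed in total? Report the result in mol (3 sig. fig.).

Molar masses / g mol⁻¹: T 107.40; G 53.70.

n(T) = 524 / 107.40 = 4.879 mol
n(G) = 85.9 / 53.70 = 1.600 mol
n(R) via (i) = (2/1)×4.879 = 9.758 mol
n(R) via (ii) = (2/2)×1.600 = 1.600 mol
total n(R) = 9.758 + 1.600 = 11.36 mol

11.4 mol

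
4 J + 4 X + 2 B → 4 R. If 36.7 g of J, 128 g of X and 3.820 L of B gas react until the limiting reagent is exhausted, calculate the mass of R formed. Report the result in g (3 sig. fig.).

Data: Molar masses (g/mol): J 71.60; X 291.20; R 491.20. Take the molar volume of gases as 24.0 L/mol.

n(J) = 36.70 / 71.60 = 0.5126 mol
n(X) = 128.0 / 291.20 = 0.4396 mol
n(B) = 3.820 / 24.0 = 0.1592 mol
n/ν → J: 0.1282, X: 0.1099, B: 0.07960; B is limiting.
n(R) = (4/2) × 0.1592 = 0.3184 mol
mass = 0.3184 × 491.20 = 156.4 g

156 g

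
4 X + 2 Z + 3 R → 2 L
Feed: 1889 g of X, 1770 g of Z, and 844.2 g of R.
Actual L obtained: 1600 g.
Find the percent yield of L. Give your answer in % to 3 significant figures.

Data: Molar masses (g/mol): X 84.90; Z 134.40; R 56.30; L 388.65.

n(X) = 1889 / 84.90 = 22.25 mol
n(Z) = 1770 / 134.40 = 13.17 mol
n(R) = 844.2 / 56.30 = 14.99 mol
n/ν for X = 22.25/4 = 5.563
n/ν for Z = 13.17/2 = 6.585
n/ν for R = 14.99/3 = 4.997
Smallest n/ν is R → limiting reagent.
theoretical n(L) = (2/3) × 14.99 = 9.993 mol → 3884 g
% yield = 1600 / 3884 × 100 = 41.19 %

41.2 %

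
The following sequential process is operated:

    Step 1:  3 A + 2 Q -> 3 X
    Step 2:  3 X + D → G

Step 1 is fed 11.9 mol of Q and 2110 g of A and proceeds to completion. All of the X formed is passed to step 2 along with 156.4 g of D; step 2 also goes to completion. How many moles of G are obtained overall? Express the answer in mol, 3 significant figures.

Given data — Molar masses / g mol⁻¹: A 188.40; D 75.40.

2.07 mol

Step 1:
n(Q) = 11.90 mol
n(A) = 2110 / 188.40 = 11.20 mol
n/ν for Q = 11.90/2 = 5.950
n/ν for A = 11.20/3 = 3.733
Smallest n/ν is A → limiting reagent.
n(X) produced = (3/3) × 11.20 = 11.20 mol
Step 2:
n(X) available = 11.20 mol
n(D) = 156.4 / 75.40 = 2.074 mol
n/ν for X = 11.20/3 = 3.733
n/ν for D = 2.074/1 = 2.074
Smallest n/ν is D → limiting reagent.
n(G) = (1/1) × 2.074 = 2.074 mol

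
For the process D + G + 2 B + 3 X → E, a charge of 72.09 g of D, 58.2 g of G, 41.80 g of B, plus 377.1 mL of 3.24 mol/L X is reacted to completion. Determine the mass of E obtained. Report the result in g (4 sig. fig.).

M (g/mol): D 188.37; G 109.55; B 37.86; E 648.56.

n(D) = 72.09 / 188.37 = 0.3827 mol
n(G) = 58.20 / 109.55 = 0.5313 mol
n(B) = 41.80 / 37.86 = 1.104 mol
n(X) = 3.24 × 377.1/1000 = 1.222 mol
n/ν for D = 0.3827/1 = 0.3827
n/ν for G = 0.5313/1 = 0.5313
n/ν for B = 1.104/2 = 0.5520
n/ν for X = 1.222/3 = 0.4073
Smallest n/ν is D → limiting reagent.
n(E) = (1/1) × 0.3827 = 0.3827 mol
mass = 0.3827 × 648.56 = 248.2 g

248.2 g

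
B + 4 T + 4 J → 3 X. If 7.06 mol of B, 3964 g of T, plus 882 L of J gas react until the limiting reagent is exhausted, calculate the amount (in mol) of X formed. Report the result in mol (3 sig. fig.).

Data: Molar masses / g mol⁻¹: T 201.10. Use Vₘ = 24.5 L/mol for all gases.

n(B) = 7.060 mol
n(T) = 3964 / 201.10 = 19.71 mol
n(J) = 882.0 / 24.5 = 36.00 mol
n/ν for B = 7.060/1 = 7.060
n/ν for T = 19.71/4 = 4.928
n/ν for J = 36.00/4 = 9.000
Smallest n/ν is T → limiting reagent.
n(X) = (3/4) × 19.71 = 14.78 mol

14.8 mol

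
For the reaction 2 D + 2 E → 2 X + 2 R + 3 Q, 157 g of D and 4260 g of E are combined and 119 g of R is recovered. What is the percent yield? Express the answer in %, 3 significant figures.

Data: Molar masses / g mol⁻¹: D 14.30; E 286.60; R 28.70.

n(D) = 157.0 / 14.30 = 10.98 mol
n(E) = 4260 / 286.60 = 14.86 mol
n/ν → D: 5.490, E: 7.430; D is limiting.
theoretical n(R) = (2/2) × 10.98 = 10.98 mol → 315.1 g
% yield = 119 / 315.1 × 100 = 37.77 %

37.8 %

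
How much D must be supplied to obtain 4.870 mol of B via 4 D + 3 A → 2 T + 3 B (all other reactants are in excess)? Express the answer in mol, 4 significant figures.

n(B) = 4.870 mol
n(D) = (4/3) × 4.870 = 6.493 mol

6.493 mol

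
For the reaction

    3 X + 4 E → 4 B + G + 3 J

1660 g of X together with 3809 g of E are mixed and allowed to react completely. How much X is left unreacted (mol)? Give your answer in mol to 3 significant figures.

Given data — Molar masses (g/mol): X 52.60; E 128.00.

n(X) = 1660 / 52.60 = 31.56 mol
n(E) = 3809 / 128.00 = 29.76 mol
n/ν for X = 31.56/3 = 10.52
n/ν for E = 29.76/4 = 7.440
Smallest n/ν is E → limiting reagent.
X consumed = (3/4) × 29.76 = 22.32 mol
X remaining = 31.56 − 22.32 = 9.240 mol

9.24 mol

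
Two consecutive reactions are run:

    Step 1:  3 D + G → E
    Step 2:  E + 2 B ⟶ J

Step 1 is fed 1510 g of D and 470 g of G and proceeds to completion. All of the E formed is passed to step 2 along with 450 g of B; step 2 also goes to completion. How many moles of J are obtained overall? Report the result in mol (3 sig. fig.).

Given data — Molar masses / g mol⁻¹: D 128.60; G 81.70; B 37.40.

3.91 mol

Step 1:
n(D) = 1510 / 128.60 = 11.74 mol
n(G) = 470.0 / 81.70 = 5.753 mol
n/ν for D = 11.74/3 = 3.913
n/ν for G = 5.753/1 = 5.753
Smallest n/ν is D → limiting reagent.
n(E) produced = (1/3) × 11.74 = 3.913 mol
Step 2:
n(E) available = 3.913 mol
n(B) = 450.0 / 37.40 = 12.03 mol
n/ν for E = 3.913/1 = 3.913
n/ν for B = 12.03/2 = 6.015
Smallest n/ν is E → limiting reagent.
n(J) = (1/1) × 3.913 = 3.913 mol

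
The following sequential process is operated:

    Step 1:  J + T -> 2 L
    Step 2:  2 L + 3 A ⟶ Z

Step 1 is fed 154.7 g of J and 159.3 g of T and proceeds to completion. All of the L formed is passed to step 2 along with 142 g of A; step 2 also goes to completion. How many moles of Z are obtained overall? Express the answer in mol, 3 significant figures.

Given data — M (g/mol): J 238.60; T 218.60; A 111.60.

0.424 mol

Step 1:
n(J) = 154.7 / 238.60 = 0.6484 mol
n(T) = 159.3 / 218.60 = 0.7287 mol
n/ν for J = 0.6484/1 = 0.6484
n/ν for T = 0.7287/1 = 0.7287
Smallest n/ν is J → limiting reagent.
n(L) produced = (2/1) × 0.6484 = 1.297 mol
Step 2:
n(L) available = 1.297 mol
n(A) = 142.0 / 111.60 = 1.272 mol
n/ν for L = 1.297/2 = 0.6485
n/ν for A = 1.272/3 = 0.4240
Smallest n/ν is A → limiting reagent.
n(Z) = (1/3) × 1.272 = 0.4240 mol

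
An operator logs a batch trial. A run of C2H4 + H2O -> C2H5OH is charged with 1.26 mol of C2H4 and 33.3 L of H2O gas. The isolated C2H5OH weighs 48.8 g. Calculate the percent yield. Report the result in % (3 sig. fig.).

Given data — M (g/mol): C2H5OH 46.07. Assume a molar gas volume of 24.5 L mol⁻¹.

84.1 %

n(C2H4) = 1.260 mol
n(H2O) = 33.30 / 24.5 = 1.359 mol
n/ν → C2H4: 1.260, H2O: 1.359; C2H4 is limiting.
theoretical n(C2H5OH) = (1/1) × 1.260 = 1.260 mol → 58.05 g
% yield = 48.8 / 58.05 × 100 = 84.07 %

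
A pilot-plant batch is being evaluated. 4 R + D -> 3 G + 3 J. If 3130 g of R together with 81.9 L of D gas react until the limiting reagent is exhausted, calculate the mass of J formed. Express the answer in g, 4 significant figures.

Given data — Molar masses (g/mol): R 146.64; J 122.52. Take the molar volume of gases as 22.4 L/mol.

1344 g

n(R) = 3130 / 146.64 = 21.34 mol
n(D) = 81.90 / 22.4 = 3.656 mol
n/ν for R = 21.34/4 = 5.335
n/ν for D = 3.656/1 = 3.656
Smallest n/ν is D → limiting reagent.
n(J) = (3/1) × 3.656 = 10.97 mol
mass = 10.97 × 122.52 = 1344 g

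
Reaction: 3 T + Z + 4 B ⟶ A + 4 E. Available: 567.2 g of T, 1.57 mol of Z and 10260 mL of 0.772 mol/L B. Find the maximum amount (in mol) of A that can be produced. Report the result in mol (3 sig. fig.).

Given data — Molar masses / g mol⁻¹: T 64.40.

n(T) = 567.2 / 64.40 = 8.807 mol
n(Z) = 1.570 mol
n(B) = 0.772 × 10260/1000 = 7.921 mol
n/ν → T: 2.936, Z: 1.570, B: 1.980; Z is limiting.
n(A) = (1/1) × 1.570 = 1.570 mol

1.57 mol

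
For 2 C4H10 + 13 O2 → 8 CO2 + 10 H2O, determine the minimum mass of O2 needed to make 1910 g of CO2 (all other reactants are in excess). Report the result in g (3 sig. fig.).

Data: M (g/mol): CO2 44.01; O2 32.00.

2260 g

n(CO2) = 1910 / 44.01 = 43.40 mol
n(O2) = (13/8) × 43.40 = 70.53 mol
mass = 70.53 × 32.00 = 2257 g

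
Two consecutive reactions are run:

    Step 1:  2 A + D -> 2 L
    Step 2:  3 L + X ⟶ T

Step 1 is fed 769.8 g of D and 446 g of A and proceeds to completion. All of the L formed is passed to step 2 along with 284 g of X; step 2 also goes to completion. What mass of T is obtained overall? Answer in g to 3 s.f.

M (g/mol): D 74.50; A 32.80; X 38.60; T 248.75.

1130 g

Step 1:
n(D) = 769.8 / 74.50 = 10.33 mol
n(A) = 446.0 / 32.80 = 13.60 mol
n/ν for D = 10.33/1 = 10.33
n/ν for A = 13.60/2 = 6.800
Smallest n/ν is A → limiting reagent.
n(L) produced = (2/2) × 13.60 = 13.60 mol
Step 2:
n(L) available = 13.60 mol
n(X) = 284.0 / 38.60 = 7.358 mol
n/ν for L = 13.60/3 = 4.533
n/ν for X = 7.358/1 = 7.358
Smallest n/ν is L → limiting reagent.
n(T) = (1/3) × 13.60 = 4.533 mol
mass = 4.533 × 248.75 = 1128 g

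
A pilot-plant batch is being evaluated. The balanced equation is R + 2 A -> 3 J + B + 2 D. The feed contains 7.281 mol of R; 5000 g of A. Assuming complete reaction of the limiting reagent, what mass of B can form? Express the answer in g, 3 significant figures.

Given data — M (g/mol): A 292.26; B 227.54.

n(R) = 7.281 mol
n(A) = 5000 / 292.26 = 17.11 mol
n/ν for R = 7.281/1 = 7.281
n/ν for A = 17.11/2 = 8.555
Smallest n/ν is R → limiting reagent.
n(B) = (1/1) × 7.281 = 7.281 mol
mass = 7.281 × 227.54 = 1657 g

1660 g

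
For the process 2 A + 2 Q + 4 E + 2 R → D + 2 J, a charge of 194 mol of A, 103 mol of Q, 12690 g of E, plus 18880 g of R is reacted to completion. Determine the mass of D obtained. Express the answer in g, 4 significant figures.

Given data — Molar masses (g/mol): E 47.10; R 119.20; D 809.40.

41680 g

n(A) = 194.0 mol
n(Q) = 103.0 mol
n(E) = 12690 / 47.10 = 269.4 mol
n(R) = 18880 / 119.20 = 158.4 mol
n/ν for A = 194.0/2 = 97.00
n/ν for Q = 103.0/2 = 51.50
n/ν for E = 269.4/4 = 67.35
n/ν for R = 158.4/2 = 79.20
Smallest n/ν is Q → limiting reagent.
n(D) = (1/2) × 103.0 = 51.50 mol
mass = 51.50 × 809.40 = 41680 g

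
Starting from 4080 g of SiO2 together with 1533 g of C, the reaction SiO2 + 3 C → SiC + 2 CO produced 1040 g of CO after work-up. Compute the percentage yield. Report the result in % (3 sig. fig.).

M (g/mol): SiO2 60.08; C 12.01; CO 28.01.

43.6 %

n(SiO2) = 4080 / 60.08 = 67.91 mol
n(C) = 1533 / 12.01 = 127.6 mol
n/ν → SiO2: 67.91, C: 42.53; C is limiting.
theoretical n(CO) = (2/3) × 127.6 = 85.07 mol → 2383 g
% yield = 1040 / 2383 × 100 = 43.64 %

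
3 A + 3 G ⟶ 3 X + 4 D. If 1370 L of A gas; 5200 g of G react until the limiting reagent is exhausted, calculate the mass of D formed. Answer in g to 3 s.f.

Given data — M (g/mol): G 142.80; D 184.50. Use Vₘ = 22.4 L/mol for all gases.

n(A) = 1370 / 22.4 = 61.16 mol
n(G) = 5200 / 142.80 = 36.41 mol
n/ν for A = 61.16/3 = 20.39
n/ν for G = 36.41/3 = 12.14
Smallest n/ν is G → limiting reagent.
n(D) = (4/3) × 36.41 = 48.55 mol
mass = 48.55 × 184.50 = 8957 g

8960 g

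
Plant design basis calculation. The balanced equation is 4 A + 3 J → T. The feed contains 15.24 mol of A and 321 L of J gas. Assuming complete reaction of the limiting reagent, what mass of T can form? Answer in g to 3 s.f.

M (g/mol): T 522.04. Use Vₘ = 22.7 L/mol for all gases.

n(A) = 15.24 mol
n(J) = 321.0 / 22.7 = 14.14 mol
n/ν → A: 3.810, J: 4.713; A is limiting.
n(T) = (1/4) × 15.24 = 3.810 mol
mass = 3.810 × 522.04 = 1989 g

1990 g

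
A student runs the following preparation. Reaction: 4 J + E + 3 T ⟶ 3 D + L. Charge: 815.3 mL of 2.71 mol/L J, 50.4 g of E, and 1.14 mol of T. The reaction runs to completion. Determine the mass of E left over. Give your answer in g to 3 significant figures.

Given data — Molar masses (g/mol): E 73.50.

n(J) = 2.71 × 815.3/1000 = 2.209 mol
n(E) = 50.40 / 73.50 = 0.6857 mol
n(T) = 1.140 mol
n/ν → J: 0.5523, E: 0.6857, T: 0.3800; T is limiting.
E consumed = (1/3) × 1.140 = 0.3800 mol
E remaining = 0.6857 − 0.3800 = 0.3057 mol
mass = 0.3057 × 73.50 = 22.47 g

22.5 g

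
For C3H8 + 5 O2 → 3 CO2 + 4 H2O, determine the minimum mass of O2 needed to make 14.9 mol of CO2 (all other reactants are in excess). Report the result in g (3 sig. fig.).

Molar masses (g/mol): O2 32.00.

795 g

n(CO2) = 14.90 mol
n(O2) = (5/3) × 14.90 = 24.83 mol
mass = 24.83 × 32.00 = 794.6 g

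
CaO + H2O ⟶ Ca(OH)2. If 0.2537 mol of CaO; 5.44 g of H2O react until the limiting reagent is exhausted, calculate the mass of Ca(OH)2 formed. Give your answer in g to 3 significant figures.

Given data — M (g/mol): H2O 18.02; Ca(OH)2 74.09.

18.8 g

n(CaO) = 0.2537 mol
n(H2O) = 5.440 / 18.02 = 0.3019 mol
n/ν → CaO: 0.2537, H2O: 0.3019; CaO is limiting.
n(Ca(OH)2) = (1/1) × 0.2537 = 0.2537 mol
mass = 0.2537 × 74.09 = 18.80 g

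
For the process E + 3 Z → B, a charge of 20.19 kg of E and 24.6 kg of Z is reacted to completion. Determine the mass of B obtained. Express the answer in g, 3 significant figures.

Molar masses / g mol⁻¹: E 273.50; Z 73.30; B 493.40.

36400 g

n(E) = 20.19×1000 / 273.50 = 73.82 mol
n(Z) = 24.60×1000 / 73.30 = 335.6 mol
n/ν for E = 73.82/1 = 73.82
n/ν for Z = 335.6/3 = 111.9
Smallest n/ν is E → limiting reagent.
n(B) = (1/1) × 73.82 = 73.82 mol
mass = 73.82 × 493.40 = 36420 g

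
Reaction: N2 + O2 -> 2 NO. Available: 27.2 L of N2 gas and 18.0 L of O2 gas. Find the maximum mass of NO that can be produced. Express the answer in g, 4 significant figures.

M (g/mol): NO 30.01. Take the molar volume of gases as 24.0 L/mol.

n(N2) = 27.20 / 24.0 = 1.133 mol
n(O2) = 18.00 / 24.0 = 0.7500 mol
n/ν → N2: 1.133, O2: 0.7500; O2 is limiting.
n(NO) = (2/1) × 0.7500 = 1.500 mol
mass = 1.500 × 30.01 = 45.02 g

45.02 g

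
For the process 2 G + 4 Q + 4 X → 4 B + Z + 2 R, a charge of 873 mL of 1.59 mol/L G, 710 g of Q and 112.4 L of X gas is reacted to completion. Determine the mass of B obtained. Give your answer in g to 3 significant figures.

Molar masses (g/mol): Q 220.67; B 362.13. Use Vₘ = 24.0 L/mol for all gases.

n(G) = 1.59 × 873.0/1000 = 1.388 mol
n(Q) = 710.0 / 220.67 = 3.217 mol
n(X) = 112.4 / 24.0 = 4.683 mol
n/ν for G = 1.388/2 = 0.6940
n/ν for Q = 3.217/4 = 0.8043
n/ν for X = 4.683/4 = 1.171
Smallest n/ν is G → limiting reagent.
n(B) = (4/2) × 1.388 = 2.776 mol
mass = 2.776 × 362.13 = 1005 g

1010 g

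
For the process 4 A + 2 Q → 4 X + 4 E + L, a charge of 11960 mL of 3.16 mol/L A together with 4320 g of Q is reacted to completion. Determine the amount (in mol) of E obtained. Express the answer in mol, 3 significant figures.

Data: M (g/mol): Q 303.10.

n(A) = 3.16 × 11960/1000 = 37.79 mol
n(Q) = 4320 / 303.10 = 14.25 mol
n/ν for A = 37.79/4 = 9.448
n/ν for Q = 14.25/2 = 7.125
Smallest n/ν is Q → limiting reagent.
n(E) = (4/2) × 14.25 = 28.50 mol

28.5 mol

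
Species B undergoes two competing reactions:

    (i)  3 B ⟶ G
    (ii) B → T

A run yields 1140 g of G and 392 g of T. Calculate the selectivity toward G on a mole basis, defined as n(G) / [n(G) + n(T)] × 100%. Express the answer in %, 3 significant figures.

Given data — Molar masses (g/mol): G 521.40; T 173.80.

n(G) = 1140 / 521.40 = 2.186 mol
n(T) = 392 / 173.80 = 2.255 mol
selectivity = 2.186/(2.186+2.255) × 100 = 49.22 %

49.2 %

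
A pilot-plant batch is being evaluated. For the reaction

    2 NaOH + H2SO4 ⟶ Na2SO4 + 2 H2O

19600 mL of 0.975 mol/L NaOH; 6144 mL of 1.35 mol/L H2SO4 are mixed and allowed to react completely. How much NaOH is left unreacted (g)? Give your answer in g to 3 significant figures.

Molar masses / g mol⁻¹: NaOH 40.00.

n(NaOH) = 0.975 × 19600/1000 = 19.11 mol
n(H2SO4) = 1.35 × 6144/1000 = 8.294 mol
n/ν → NaOH: 9.555, H2SO4: 8.294; H2SO4 is limiting.
NaOH consumed = (2/1) × 8.294 = 16.59 mol
NaOH remaining = 19.11 − 16.59 = 2.520 mol
mass = 2.520 × 40.00 = 100.8 g

101 g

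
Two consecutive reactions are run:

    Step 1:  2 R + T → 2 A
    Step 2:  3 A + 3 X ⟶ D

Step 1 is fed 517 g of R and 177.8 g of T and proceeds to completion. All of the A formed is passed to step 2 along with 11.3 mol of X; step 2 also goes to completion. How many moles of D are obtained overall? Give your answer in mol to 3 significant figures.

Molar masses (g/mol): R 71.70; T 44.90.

2.40 mol

Step 1:
n(R) = 517.0 / 71.70 = 7.211 mol
n(T) = 177.8 / 44.90 = 3.960 mol
n/ν for R = 7.211/2 = 3.606
n/ν for T = 3.960/1 = 3.960
Smallest n/ν is R → limiting reagent.
n(A) produced = (2/2) × 7.211 = 7.211 mol
Step 2:
n(A) available = 7.211 mol
n(X) = 11.30 mol
n/ν for A = 7.211/3 = 2.404
n/ν for X = 11.30/3 = 3.767
Smallest n/ν is A → limiting reagent.
n(D) = (1/3) × 7.211 = 2.404 mol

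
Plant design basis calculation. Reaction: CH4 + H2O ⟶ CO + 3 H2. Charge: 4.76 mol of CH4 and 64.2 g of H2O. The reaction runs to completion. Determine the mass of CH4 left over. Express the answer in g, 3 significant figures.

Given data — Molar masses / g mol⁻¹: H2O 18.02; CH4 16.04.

19.2 g

n(CH4) = 4.760 mol
n(H2O) = 64.20 / 18.02 = 3.563 mol
n/ν for CH4 = 4.760/1 = 4.760
n/ν for H2O = 3.563/1 = 3.563
Smallest n/ν is H2O → limiting reagent.
CH4 consumed = (1/1) × 3.563 = 3.563 mol
CH4 remaining = 4.760 − 3.563 = 1.197 mol
mass = 1.197 × 16.04 = 19.20 g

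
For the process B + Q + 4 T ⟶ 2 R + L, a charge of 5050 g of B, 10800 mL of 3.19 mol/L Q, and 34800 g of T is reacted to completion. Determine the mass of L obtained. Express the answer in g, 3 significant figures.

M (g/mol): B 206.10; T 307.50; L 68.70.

n(B) = 5050 / 206.10 = 24.50 mol
n(Q) = 3.19 × 10800/1000 = 34.45 mol
n(T) = 34800 / 307.50 = 113.2 mol
n/ν for B = 24.50/1 = 24.50
n/ν for Q = 34.45/1 = 34.45
n/ν for T = 113.2/4 = 28.30
Smallest n/ν is B → limiting reagent.
n(L) = (1/1) × 24.50 = 24.50 mol
mass = 24.50 × 68.70 = 1683 g

1680 g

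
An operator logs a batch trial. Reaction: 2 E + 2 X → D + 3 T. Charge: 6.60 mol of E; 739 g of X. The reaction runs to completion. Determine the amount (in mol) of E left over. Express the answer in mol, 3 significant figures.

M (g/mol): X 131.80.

0.993 mol

n(E) = 6.600 mol
n(X) = 739.0 / 131.80 = 5.607 mol
n/ν for E = 6.600/2 = 3.300
n/ν for X = 5.607/2 = 2.804
Smallest n/ν is X → limiting reagent.
E consumed = (2/2) × 5.607 = 5.607 mol
E remaining = 6.600 − 5.607 = 0.9930 mol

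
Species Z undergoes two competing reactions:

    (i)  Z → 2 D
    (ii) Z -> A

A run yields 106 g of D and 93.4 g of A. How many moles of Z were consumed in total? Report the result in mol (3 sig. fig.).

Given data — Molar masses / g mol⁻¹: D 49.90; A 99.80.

2.00 mol

n(D) = 106 / 49.90 = 2.124 mol
n(A) = 93.4 / 99.80 = 0.9359 mol
n(Z) via (i) = (1/2)×2.124 = 1.062 mol
n(Z) via (ii) = (1/1)×0.9359 = 0.9359 mol
total n(Z) = 1.062 + 0.9359 = 1.998 mol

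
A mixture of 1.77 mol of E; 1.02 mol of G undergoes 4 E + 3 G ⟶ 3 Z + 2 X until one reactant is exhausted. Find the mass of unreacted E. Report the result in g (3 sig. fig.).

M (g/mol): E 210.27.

86.2 g

n(E) = 1.770 mol
n(G) = 1.020 mol
n/ν → E: 0.4425, G: 0.3400; G is limiting.
E consumed = (4/3) × 1.020 = 1.360 mol
E remaining = 1.770 − 1.360 = 0.4100 mol
mass = 0.4100 × 210.27 = 86.21 g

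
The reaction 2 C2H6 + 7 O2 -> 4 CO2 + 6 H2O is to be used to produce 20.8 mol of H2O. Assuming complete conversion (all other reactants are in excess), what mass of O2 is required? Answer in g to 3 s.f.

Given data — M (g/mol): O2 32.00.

n(H2O) = 20.80 mol
n(O2) = (7/6) × 20.80 = 24.27 mol
mass = 24.27 × 32.00 = 776.6 g

777 g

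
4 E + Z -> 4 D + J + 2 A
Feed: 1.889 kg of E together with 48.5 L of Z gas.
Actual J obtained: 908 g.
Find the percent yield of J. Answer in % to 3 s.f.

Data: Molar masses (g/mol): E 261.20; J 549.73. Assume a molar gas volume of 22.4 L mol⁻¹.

n(E) = 1.889×1000 / 261.20 = 7.232 mol
n(Z) = 48.50 / 22.4 = 2.165 mol
n/ν → E: 1.808, Z: 2.165; E is limiting.
theoretical n(J) = (1/4) × 7.232 = 1.808 mol → 993.9 g
% yield = 908 / 993.9 × 100 = 91.36 %

91.4 %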